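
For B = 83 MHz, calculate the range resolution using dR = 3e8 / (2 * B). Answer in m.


dR = 3e8 / (2 * 83000000.0) = 1.81 m

1.81 m


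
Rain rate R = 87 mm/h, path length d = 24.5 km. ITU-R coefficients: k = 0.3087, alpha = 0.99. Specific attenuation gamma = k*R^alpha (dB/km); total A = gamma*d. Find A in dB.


gamma = 0.3087 * 87^0.99 = 25.683883 dB/km
A = 25.683883 * 24.5 = 629.26 dB

629.26 dB


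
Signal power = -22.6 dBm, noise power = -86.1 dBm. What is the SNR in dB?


SNR = -22.6 - (-86.1) = 63.5 dB

63.5 dB


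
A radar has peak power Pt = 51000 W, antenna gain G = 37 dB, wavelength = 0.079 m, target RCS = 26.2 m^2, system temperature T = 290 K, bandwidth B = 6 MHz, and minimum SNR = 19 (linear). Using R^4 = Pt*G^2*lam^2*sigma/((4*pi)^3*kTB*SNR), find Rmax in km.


G_lin = 10^(37/10) = 5011.872336
R^4 = 51000 * 5011.872336^2 * 0.079^2 * 26.2 / ((4*pi)^3 * 1.38e-23 * 290 * 6000000.0 * 19)
R^4 = 2.31374e20 m^4
R_max = (2.31374e20)^(1/4) = 123332.8 m = 123.3 km

123.3 km


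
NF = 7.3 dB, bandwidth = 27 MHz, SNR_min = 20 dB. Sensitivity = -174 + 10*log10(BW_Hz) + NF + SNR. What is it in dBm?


10*log10(27000000.0) = 74.31
S = -174 + 74.31 + 7.3 + 20 = -72.4 dBm

-72.4 dBm


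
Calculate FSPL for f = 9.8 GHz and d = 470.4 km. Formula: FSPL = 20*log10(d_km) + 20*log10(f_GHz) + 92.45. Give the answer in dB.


20*log10(470.4) = 53.45
20*log10(9.8) = 19.82
FSPL = 165.7 dB

165.7 dB


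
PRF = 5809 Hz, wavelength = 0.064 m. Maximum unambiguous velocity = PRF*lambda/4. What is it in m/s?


V_ua = 5809 * 0.064 / 4 = 92.9 m/s

92.9 m/s


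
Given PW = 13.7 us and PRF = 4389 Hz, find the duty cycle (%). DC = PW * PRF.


DC = 13.7e-6 * 4389 * 100 = 6.01%

6.01%


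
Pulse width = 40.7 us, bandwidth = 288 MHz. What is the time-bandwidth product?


TBP = 40.7 * 288 = 11721.6

11721.6


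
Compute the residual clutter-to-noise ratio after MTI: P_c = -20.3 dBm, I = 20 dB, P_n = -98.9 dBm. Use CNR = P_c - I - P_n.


CNR = -20.3 - 20 - (-98.9) = 58.6 dB

58.6 dB


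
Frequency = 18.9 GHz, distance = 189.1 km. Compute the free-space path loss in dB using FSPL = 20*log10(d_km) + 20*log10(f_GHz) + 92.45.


20*log10(189.1) = 45.53
20*log10(18.9) = 25.53
FSPL = 163.5 dB

163.5 dB


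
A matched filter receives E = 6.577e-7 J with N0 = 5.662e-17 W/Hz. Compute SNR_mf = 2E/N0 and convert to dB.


SNR_lin = 2 * 6.577e-7 / 5.662e-17 = 2.323e10
SNR_dB = 10*log10(2.323e10) = 103.7 dB

103.7 dB


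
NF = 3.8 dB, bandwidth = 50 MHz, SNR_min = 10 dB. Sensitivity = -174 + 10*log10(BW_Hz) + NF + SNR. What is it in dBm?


10*log10(50000000.0) = 76.99
S = -174 + 76.99 + 3.8 + 10 = -83.2 dBm

-83.2 dBm


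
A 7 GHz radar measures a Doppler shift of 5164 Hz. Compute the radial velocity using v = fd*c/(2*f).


v = 5164 * 3e8 / (2 * 7000000000.0) = 110.7 m/s

110.7 m/s


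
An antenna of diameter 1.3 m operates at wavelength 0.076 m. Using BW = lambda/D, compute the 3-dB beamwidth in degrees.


BW_rad = 0.076 / 1.3 = 0.058462
BW_deg = 3.35 degrees

3.35 degrees


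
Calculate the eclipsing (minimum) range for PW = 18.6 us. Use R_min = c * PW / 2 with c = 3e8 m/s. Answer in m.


R_min = 3e8 * 18.6e-6 / 2 = 2790.0 m

2790.0 m


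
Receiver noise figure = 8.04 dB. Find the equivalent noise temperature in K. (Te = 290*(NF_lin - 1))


NF_lin = 10^(8.04/10) = 6.367955
Te = 290 * (6.367955 - 1) = 1556.7 K

1556.7 K


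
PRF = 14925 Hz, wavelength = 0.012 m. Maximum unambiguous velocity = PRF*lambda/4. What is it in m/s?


V_ua = 14925 * 0.012 / 4 = 44.8 m/s

44.8 m/s


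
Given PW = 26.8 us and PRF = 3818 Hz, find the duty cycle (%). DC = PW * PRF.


DC = 26.8e-6 * 3818 * 100 = 10.23%

10.23%


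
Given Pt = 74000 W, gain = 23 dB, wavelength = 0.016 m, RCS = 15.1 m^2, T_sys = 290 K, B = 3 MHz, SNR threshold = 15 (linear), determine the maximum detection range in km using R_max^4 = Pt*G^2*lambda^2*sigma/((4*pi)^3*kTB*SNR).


G_lin = 10^(23/10) = 199.526231
R^4 = 74000 * 199.526231^2 * 0.016^2 * 15.1 / ((4*pi)^3 * 1.38e-23 * 290 * 3000000.0 * 15)
R^4 = 3.18661e16 m^4
R_max = (3.18661e16)^(1/4) = 13360.8 m = 13.4 km

13.4 km


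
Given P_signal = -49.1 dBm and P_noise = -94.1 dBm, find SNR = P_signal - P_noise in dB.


SNR = -49.1 - (-94.1) = 45.0 dB

45.0 dB


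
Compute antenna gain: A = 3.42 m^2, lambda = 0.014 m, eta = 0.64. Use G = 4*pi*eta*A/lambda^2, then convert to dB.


G_linear = 4*pi*0.64*3.42/0.014^2 = 140333.02
G_dB = 10*log10(140333.02) = 51.5 dB

51.5 dB


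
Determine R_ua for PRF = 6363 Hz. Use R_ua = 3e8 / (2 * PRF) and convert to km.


R_ua = 3e8 / (2 * 6363) = 23573.8 m = 23.6 km

23.6 km


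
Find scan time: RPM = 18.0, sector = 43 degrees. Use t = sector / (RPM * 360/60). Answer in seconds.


t = 43 / (18.0 * 360) * 60 = 0.4 s

0.4 s


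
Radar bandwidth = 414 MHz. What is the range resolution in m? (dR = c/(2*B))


dR = 3e8 / (2 * 414000000.0) = 0.36 m

0.36 m


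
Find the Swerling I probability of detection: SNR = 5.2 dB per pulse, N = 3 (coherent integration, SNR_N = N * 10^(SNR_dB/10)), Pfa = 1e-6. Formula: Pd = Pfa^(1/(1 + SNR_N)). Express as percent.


SNR_lin = 10^(5.2/10) = 3.31131
SNR_N = 3 * 3.31131 = 9.93393
1/(1 + SNR_N) = 1/10.93393 = 0.0914584
Pd = (1e-6)^0.0914584 = 0.28265
Pd = 28.3%

28.3%


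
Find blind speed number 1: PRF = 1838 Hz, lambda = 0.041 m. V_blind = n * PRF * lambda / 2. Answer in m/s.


V_blind = 1 * 1838 * 0.041 / 2 = 37.7 m/s

37.7 m/s


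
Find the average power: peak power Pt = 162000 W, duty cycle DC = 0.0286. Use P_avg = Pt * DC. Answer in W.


P_avg = 162000 * 0.0286 = 4633.2 W

4633.2 W


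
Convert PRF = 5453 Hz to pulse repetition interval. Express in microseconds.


PRI = 1/5453 = 0.0001833853 s = 183.4 us

183.4 us


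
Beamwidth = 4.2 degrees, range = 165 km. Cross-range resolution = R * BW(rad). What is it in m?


BW_rad = 0.073303829
CR = 165000 * 0.073303829 = 12095.1 m

12095.1 m


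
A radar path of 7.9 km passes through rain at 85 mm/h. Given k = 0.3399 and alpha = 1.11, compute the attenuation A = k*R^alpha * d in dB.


gamma = 0.3399 * 85^1.11 = 47.098402 dB/km
A = 47.098402 * 7.9 = 372.08 dB

372.08 dB


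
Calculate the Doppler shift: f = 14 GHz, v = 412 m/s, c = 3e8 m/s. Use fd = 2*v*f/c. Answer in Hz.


fd = 2 * 412 * 14000000000.0 / 3e8 = 38453.3 Hz

38453.3 Hz


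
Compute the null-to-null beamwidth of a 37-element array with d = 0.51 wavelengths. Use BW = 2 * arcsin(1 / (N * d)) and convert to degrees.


1/(N*d) = 1/(37*0.51) = 0.052994
BW = 2*arcsin(0.052994) = 6.1 degrees

6.1 degrees


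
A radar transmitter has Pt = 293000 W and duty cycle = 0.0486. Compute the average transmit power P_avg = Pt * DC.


P_avg = 293000 * 0.0486 = 14239.8 W

14239.8 W


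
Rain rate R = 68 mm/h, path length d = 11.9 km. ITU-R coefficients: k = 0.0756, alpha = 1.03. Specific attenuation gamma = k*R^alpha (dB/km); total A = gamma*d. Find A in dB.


gamma = 0.0756 * 68^1.03 = 5.834531 dB/km
A = 5.834531 * 11.9 = 69.43 dB

69.43 dB


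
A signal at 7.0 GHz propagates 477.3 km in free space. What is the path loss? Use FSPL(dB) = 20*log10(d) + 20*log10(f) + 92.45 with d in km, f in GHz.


20*log10(477.3) = 53.58
20*log10(7.0) = 16.9
FSPL = 162.9 dB

162.9 dB


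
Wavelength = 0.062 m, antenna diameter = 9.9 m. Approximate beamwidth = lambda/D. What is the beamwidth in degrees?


BW_rad = 0.062 / 9.9 = 0.006263
BW_deg = 0.36 degrees

0.36 degrees


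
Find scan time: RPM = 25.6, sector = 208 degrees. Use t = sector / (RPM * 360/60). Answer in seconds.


t = 208 / (25.6 * 360) * 60 = 1.35 s

1.35 s


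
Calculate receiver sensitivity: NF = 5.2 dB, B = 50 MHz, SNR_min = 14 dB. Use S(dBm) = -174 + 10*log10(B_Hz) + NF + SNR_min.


10*log10(50000000.0) = 76.99
S = -174 + 76.99 + 5.2 + 14 = -77.8 dBm

-77.8 dBm


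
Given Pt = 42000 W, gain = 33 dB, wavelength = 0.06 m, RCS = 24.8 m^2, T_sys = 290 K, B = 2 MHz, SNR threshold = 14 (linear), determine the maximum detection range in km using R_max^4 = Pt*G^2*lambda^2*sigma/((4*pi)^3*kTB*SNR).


G_lin = 10^(33/10) = 1995.262315
R^4 = 42000 * 1995.262315^2 * 0.06^2 * 24.8 / ((4*pi)^3 * 1.38e-23 * 290 * 2000000.0 * 14)
R^4 = 6.71334e19 m^4
R_max = (6.71334e19)^(1/4) = 90517.9 m = 90.5 km

90.5 km


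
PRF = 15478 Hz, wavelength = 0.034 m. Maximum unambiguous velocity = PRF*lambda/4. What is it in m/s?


V_ua = 15478 * 0.034 / 4 = 131.6 m/s

131.6 m/s


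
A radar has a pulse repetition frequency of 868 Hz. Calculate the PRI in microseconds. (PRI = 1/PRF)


PRI = 1/868 = 0.0011520737 s = 1152.1 us

1152.1 us


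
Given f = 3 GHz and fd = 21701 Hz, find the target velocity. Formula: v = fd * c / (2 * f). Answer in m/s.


v = 21701 * 3e8 / (2 * 3000000000.0) = 1085.1 m/s

1085.1 m/s


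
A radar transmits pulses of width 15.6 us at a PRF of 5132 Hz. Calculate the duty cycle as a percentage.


DC = 15.6e-6 * 5132 * 100 = 8.01%

8.01%


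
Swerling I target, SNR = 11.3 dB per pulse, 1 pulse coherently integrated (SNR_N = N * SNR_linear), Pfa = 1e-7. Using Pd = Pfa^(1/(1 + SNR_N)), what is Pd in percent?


SNR_lin = 10^(11.3/10) = 13.48963
SNR_N = 1 * 13.48963 = 13.48963
1/(1 + SNR_N) = 1/14.48963 = 0.0690149
Pd = (1e-7)^0.0690149 = 0.32877
Pd = 32.9%

32.9%


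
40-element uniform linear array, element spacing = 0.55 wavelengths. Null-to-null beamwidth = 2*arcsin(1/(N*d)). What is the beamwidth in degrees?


1/(N*d) = 1/(40*0.55) = 0.045455
BW = 2*arcsin(0.045455) = 5.2 degrees

5.2 degrees


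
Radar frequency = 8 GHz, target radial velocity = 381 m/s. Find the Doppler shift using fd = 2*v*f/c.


fd = 2 * 381 * 8000000000.0 / 3e8 = 20320.0 Hz

20320.0 Hz


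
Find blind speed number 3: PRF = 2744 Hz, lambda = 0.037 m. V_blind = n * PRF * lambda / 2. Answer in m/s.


V_blind = 3 * 2744 * 0.037 / 2 = 152.3 m/s

152.3 m/s


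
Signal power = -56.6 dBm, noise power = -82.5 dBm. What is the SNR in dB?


SNR = -56.6 - (-82.5) = 25.9 dB

25.9 dB


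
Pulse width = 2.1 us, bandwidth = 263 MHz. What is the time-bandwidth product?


TBP = 2.1 * 263 = 552.3

552.3


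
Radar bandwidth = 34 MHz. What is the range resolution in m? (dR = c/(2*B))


dR = 3e8 / (2 * 34000000.0) = 4.41 m

4.41 m


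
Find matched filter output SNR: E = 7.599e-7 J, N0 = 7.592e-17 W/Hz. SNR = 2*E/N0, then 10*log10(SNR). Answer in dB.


SNR_lin = 2 * 7.599e-7 / 7.592e-17 = 2.002e10
SNR_dB = 10*log10(2.002e10) = 103.0 dB

103.0 dB


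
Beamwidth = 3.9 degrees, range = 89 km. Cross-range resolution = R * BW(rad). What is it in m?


BW_rad = 0.068067841
CR = 89000 * 0.068067841 = 6058.0 m

6058.0 m


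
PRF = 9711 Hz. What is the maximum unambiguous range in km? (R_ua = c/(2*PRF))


R_ua = 3e8 / (2 * 9711) = 15446.4 m = 15.4 km

15.4 km


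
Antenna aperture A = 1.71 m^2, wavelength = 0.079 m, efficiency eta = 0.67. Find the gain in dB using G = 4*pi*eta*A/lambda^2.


G_linear = 4*pi*0.67*1.71/0.079^2 = 2306.89
G_dB = 10*log10(2306.89) = 33.6 dB

33.6 dB


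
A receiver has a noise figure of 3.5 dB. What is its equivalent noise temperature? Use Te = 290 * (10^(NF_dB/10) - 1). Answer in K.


NF_lin = 10^(3.5/10) = 2.238721
Te = 290 * (2.238721 - 1) = 359.2 K

359.2 K


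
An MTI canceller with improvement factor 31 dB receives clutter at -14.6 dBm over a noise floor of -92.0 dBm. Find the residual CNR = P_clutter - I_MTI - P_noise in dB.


CNR = -14.6 - 31 - (-92.0) = 46.4 dB

46.4 dB


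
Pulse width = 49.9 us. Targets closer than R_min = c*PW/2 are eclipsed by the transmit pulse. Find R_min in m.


R_min = 3e8 * 49.9e-6 / 2 = 7485.0 m

7485.0 m


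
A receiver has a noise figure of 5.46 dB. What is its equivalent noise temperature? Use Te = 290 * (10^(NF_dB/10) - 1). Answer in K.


NF_lin = 10^(5.46/10) = 3.515604
Te = 290 * (3.515604 - 1) = 729.5 K

729.5 K


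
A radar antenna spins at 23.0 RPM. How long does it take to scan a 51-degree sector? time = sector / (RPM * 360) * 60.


t = 51 / (23.0 * 360) * 60 = 0.37 s

0.37 s


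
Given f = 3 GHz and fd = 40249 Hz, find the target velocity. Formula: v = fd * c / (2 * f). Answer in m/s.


v = 40249 * 3e8 / (2 * 3000000000.0) = 2012.5 m/s

2012.5 m/s


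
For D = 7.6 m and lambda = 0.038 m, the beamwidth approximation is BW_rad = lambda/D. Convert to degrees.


BW_rad = 0.038 / 7.6 = 0.005
BW_deg = 0.29 degrees

0.29 degrees


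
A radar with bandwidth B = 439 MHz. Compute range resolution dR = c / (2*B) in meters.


dR = 3e8 / (2 * 439000000.0) = 0.34 m

0.34 m


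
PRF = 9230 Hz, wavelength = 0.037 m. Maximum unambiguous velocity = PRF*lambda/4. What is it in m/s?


V_ua = 9230 * 0.037 / 4 = 85.4 m/s

85.4 m/s


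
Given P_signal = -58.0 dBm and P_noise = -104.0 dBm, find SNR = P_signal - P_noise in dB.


SNR = -58.0 - (-104.0) = 46.0 dB

46.0 dB


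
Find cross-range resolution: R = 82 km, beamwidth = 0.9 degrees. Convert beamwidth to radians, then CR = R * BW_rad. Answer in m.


BW_rad = 0.015707963
CR = 82000 * 0.015707963 = 1288.1 m

1288.1 m


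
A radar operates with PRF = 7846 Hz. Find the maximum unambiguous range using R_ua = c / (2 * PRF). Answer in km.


R_ua = 3e8 / (2 * 7846) = 19118.0 m = 19.1 km

19.1 km


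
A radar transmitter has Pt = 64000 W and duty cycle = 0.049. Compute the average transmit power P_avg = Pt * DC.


P_avg = 64000 * 0.049 = 3136.0 W

3136.0 W


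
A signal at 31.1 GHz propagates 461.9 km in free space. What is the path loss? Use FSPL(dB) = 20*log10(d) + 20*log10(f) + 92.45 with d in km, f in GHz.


20*log10(461.9) = 53.29
20*log10(31.1) = 29.86
FSPL = 175.6 dB

175.6 dB


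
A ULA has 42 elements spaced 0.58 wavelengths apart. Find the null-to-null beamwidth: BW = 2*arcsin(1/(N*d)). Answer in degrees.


1/(N*d) = 1/(42*0.58) = 0.041051
BW = 2*arcsin(0.041051) = 4.7 degrees

4.7 degrees


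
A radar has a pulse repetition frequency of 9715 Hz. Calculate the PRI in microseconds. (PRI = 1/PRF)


PRI = 1/9715 = 0.0001029336 s = 102.9 us

102.9 us


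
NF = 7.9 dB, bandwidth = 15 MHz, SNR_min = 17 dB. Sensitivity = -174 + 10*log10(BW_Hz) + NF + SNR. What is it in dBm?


10*log10(15000000.0) = 71.76
S = -174 + 71.76 + 7.9 + 17 = -77.3 dBm

-77.3 dBm


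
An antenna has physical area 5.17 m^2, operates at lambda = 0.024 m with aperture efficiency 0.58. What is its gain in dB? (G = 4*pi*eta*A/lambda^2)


G_linear = 4*pi*0.58*5.17/0.024^2 = 65419.3
G_dB = 10*log10(65419.3) = 48.2 dB

48.2 dB


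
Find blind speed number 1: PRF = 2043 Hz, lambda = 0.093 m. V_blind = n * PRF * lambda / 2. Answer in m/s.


V_blind = 1 * 2043 * 0.093 / 2 = 95.0 m/s

95.0 m/s


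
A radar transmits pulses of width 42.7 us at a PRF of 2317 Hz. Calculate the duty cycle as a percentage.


DC = 42.7e-6 * 2317 * 100 = 9.89%

9.89%


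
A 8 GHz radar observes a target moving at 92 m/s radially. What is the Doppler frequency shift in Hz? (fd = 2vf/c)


fd = 2 * 92 * 8000000000.0 / 3e8 = 4906.7 Hz

4906.7 Hz


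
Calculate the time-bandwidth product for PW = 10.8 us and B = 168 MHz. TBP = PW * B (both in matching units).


TBP = 10.8 * 168 = 1814.4

1814.4


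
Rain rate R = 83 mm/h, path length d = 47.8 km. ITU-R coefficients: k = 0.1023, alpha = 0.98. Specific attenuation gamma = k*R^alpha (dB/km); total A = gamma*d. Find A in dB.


gamma = 0.1023 * 83^0.98 = 7.772705 dB/km
A = 7.772705 * 47.8 = 371.54 dB

371.54 dB


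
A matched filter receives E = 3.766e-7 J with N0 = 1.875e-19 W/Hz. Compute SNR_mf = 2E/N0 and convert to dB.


SNR_lin = 2 * 3.766e-7 / 1.875e-19 = 4.017e12
SNR_dB = 10*log10(4.017e12) = 126.0 dB

126.0 dB


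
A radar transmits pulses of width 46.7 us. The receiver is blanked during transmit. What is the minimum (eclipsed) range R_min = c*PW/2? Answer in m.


R_min = 3e8 * 46.7e-6 / 2 = 7005.0 m

7005.0 m


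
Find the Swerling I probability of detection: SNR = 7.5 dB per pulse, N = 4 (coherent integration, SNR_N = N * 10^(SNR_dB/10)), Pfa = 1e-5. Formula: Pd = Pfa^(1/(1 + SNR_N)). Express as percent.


SNR_lin = 10^(7.5/10) = 5.62341
SNR_N = 4 * 5.62341 = 22.49364
1/(1 + SNR_N) = 1/23.49364 = 0.0425647
Pd = (1e-5)^0.0425647 = 0.6126
Pd = 61.3%

61.3%


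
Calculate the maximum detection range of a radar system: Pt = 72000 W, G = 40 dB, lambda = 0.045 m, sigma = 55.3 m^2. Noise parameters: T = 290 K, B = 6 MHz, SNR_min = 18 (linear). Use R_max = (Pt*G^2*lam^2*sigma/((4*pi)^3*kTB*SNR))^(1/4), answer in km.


G_lin = 10^(40/10) = 10000.0
R^4 = 72000 * 10000.0^2 * 0.045^2 * 55.3 / ((4*pi)^3 * 1.38e-23 * 290 * 6000000.0 * 18)
R^4 = 9.40053e20 m^4
R_max = (9.40053e20)^(1/4) = 175100.8 m = 175.1 km

175.1 km


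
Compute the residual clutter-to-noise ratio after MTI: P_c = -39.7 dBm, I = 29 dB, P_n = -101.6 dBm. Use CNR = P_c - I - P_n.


CNR = -39.7 - 29 - (-101.6) = 32.9 dB

32.9 dB


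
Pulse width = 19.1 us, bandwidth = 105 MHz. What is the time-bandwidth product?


TBP = 19.1 * 105 = 2005.5

2005.5


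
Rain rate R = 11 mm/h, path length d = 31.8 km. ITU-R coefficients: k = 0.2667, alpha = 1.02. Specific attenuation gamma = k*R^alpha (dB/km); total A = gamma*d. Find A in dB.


gamma = 0.2667 * 11^1.02 = 3.077822 dB/km
A = 3.077822 * 31.8 = 97.87 dB

97.87 dB


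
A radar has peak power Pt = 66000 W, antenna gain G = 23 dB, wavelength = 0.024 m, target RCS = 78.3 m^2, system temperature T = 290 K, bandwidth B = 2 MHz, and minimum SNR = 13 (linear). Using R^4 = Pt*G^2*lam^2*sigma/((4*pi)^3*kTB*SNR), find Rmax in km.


G_lin = 10^(23/10) = 199.526231
R^4 = 66000 * 199.526231^2 * 0.024^2 * 78.3 / ((4*pi)^3 * 1.38e-23 * 290 * 2000000.0 * 13)
R^4 = 5.73916e17 m^4
R_max = (5.73916e17)^(1/4) = 27524.0 m = 27.5 km

27.5 km


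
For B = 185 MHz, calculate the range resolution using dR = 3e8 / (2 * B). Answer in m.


dR = 3e8 / (2 * 185000000.0) = 0.81 m

0.81 m


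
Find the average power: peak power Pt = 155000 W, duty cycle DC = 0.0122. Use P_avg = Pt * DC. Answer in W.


P_avg = 155000 * 0.0122 = 1891.0 W

1891.0 W


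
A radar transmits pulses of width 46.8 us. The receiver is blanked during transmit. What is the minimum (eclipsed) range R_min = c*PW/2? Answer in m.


R_min = 3e8 * 46.8e-6 / 2 = 7020.0 m

7020.0 m


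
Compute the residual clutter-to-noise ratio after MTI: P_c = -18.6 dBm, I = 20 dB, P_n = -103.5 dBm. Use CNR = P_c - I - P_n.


CNR = -18.6 - 20 - (-103.5) = 64.9 dB

64.9 dB


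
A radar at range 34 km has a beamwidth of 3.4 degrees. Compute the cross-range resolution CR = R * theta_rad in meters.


BW_rad = 0.059341195
CR = 34000 * 0.059341195 = 2017.6 m

2017.6 m


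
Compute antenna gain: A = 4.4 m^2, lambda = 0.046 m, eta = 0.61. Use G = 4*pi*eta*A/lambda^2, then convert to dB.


G_linear = 4*pi*0.61*4.4/0.046^2 = 15939.57
G_dB = 10*log10(15939.57) = 42.0 dB

42.0 dB


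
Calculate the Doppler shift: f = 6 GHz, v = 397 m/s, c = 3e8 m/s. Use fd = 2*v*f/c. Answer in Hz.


fd = 2 * 397 * 6000000000.0 / 3e8 = 15880.0 Hz

15880.0 Hz


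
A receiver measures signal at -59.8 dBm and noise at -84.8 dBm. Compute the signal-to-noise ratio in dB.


SNR = -59.8 - (-84.8) = 25.0 dB

25.0 dB


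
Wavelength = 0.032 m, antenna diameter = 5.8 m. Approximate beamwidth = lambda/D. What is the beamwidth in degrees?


BW_rad = 0.032 / 5.8 = 0.005517
BW_deg = 0.32 degrees

0.32 degrees


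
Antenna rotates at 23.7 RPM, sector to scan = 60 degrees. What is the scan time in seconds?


t = 60 / (23.7 * 360) * 60 = 0.42 s

0.42 s


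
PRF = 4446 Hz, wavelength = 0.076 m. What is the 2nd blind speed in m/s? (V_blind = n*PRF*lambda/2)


V_blind = 2 * 4446 * 0.076 / 2 = 337.9 m/s

337.9 m/s


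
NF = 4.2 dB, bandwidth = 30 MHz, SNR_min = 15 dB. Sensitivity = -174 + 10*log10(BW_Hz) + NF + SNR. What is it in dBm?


10*log10(30000000.0) = 74.77
S = -174 + 74.77 + 4.2 + 15 = -80.0 dBm

-80.0 dBm


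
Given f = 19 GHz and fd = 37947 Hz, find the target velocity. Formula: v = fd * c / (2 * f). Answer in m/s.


v = 37947 * 3e8 / (2 * 19000000000.0) = 299.6 m/s

299.6 m/s


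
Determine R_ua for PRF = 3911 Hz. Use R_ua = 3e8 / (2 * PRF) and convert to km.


R_ua = 3e8 / (2 * 3911) = 38353.4 m = 38.4 km

38.4 km


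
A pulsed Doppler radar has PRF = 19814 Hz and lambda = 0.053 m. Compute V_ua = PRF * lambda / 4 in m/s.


V_ua = 19814 * 0.053 / 4 = 262.5 m/s

262.5 m/s


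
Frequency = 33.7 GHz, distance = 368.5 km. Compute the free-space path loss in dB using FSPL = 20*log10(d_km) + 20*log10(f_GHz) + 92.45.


20*log10(368.5) = 51.33
20*log10(33.7) = 30.55
FSPL = 174.3 dB

174.3 dB


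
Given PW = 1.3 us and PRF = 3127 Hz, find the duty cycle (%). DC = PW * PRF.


DC = 1.3e-6 * 3127 * 100 = 0.41%

0.41%


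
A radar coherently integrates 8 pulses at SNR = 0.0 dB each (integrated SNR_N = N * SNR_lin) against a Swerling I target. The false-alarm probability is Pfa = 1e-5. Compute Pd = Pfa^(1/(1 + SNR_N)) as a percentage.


SNR_lin = 10^(0.0/10) = 1.0
SNR_N = 8 * 1.0 = 8.0
1/(1 + SNR_N) = 1/9.0 = 0.1111111
Pd = (1e-5)^0.1111111 = 0.27826
Pd = 27.8%

27.8%


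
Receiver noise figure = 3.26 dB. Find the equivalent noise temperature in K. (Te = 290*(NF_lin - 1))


NF_lin = 10^(3.26/10) = 2.118361
Te = 290 * (2.118361 - 1) = 324.3 K

324.3 K


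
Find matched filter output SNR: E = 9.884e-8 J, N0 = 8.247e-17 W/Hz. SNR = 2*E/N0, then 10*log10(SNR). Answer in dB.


SNR_lin = 2 * 9.884e-8 / 8.247e-17 = 2.397e9
SNR_dB = 10*log10(2.397e9) = 93.8 dB

93.8 dB


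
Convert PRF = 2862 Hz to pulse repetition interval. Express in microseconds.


PRI = 1/2862 = 0.000349406 s = 349.4 us

349.4 us


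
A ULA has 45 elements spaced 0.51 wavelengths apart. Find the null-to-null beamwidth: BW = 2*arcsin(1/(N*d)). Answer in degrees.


1/(N*d) = 1/(45*0.51) = 0.043573
BW = 2*arcsin(0.043573) = 5.0 degrees

5.0 degrees


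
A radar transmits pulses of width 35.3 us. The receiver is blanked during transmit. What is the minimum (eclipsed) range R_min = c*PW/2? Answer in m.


R_min = 3e8 * 35.3e-6 / 2 = 5295.0 m

5295.0 m


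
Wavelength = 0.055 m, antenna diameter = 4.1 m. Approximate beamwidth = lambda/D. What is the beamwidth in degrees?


BW_rad = 0.055 / 4.1 = 0.013415
BW_deg = 0.77 degrees

0.77 degrees


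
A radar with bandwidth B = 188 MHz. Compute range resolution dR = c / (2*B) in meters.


dR = 3e8 / (2 * 188000000.0) = 0.8 m

0.8 m


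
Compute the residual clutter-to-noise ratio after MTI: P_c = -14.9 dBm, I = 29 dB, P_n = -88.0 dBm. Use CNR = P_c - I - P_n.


CNR = -14.9 - 29 - (-88.0) = 44.1 dB

44.1 dB


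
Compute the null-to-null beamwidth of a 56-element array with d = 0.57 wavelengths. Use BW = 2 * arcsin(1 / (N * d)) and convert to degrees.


1/(N*d) = 1/(56*0.57) = 0.031328
BW = 2*arcsin(0.031328) = 3.6 degrees

3.6 degrees


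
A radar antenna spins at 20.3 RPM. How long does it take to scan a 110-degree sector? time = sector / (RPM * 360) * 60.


t = 110 / (20.3 * 360) * 60 = 0.9 s

0.9 s


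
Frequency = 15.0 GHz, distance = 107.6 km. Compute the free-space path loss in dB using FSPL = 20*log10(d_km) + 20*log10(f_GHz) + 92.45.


20*log10(107.6) = 40.64
20*log10(15.0) = 23.52
FSPL = 156.6 dB

156.6 dB


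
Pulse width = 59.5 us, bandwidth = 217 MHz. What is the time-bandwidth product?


TBP = 59.5 * 217 = 12911.5

12911.5


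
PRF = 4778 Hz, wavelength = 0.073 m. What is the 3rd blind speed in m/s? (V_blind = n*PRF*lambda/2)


V_blind = 3 * 4778 * 0.073 / 2 = 523.2 m/s

523.2 m/s


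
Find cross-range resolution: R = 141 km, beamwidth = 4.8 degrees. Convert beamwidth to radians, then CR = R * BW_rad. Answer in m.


BW_rad = 0.083775804
CR = 141000 * 0.083775804 = 11812.4 m

11812.4 m


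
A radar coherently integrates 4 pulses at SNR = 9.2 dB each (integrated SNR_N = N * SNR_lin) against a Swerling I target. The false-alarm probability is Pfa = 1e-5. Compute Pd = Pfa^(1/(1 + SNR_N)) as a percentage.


SNR_lin = 10^(9.2/10) = 8.31764
SNR_N = 4 * 8.31764 = 33.27056
1/(1 + SNR_N) = 1/34.27056 = 0.0291796
Pd = (1e-5)^0.0291796 = 0.71466
Pd = 71.5%

71.5%


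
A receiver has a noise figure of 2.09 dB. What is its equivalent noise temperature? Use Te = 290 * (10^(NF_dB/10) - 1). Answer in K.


NF_lin = 10^(2.09/10) = 1.61808
Te = 290 * (1.61808 - 1) = 179.2 K

179.2 K


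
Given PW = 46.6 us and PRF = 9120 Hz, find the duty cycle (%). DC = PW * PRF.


DC = 46.6e-6 * 9120 * 100 = 42.5%

42.5%


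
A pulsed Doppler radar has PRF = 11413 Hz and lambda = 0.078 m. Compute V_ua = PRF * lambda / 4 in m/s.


V_ua = 11413 * 0.078 / 4 = 222.6 m/s

222.6 m/s


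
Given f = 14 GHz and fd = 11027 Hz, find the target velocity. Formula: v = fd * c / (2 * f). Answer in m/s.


v = 11027 * 3e8 / (2 * 14000000000.0) = 118.1 m/s

118.1 m/s


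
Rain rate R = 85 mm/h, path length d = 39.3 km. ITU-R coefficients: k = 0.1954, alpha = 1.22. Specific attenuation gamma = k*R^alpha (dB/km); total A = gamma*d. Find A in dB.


gamma = 0.1954 * 85^1.22 = 44.138305 dB/km
A = 44.138305 * 39.3 = 1734.64 dB

1734.64 dB


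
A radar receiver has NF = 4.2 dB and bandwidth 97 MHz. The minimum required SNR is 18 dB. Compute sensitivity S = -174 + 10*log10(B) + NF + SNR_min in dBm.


10*log10(97000000.0) = 79.87
S = -174 + 79.87 + 4.2 + 18 = -71.9 dBm

-71.9 dBm


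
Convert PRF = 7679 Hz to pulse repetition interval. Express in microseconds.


PRI = 1/7679 = 0.0001302253 s = 130.2 us

130.2 us


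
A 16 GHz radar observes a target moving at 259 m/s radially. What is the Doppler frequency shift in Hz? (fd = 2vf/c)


fd = 2 * 259 * 16000000000.0 / 3e8 = 27626.7 Hz

27626.7 Hz


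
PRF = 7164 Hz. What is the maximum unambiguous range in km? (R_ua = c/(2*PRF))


R_ua = 3e8 / (2 * 7164) = 20938.0 m = 20.9 km

20.9 km


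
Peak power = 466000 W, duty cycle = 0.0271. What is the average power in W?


P_avg = 466000 * 0.0271 = 12628.6 W

12628.6 W


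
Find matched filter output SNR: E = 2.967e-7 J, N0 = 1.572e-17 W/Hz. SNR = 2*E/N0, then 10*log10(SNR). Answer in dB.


SNR_lin = 2 * 2.967e-7 / 1.572e-17 = 3.775e10
SNR_dB = 10*log10(3.775e10) = 105.8 dB

105.8 dB


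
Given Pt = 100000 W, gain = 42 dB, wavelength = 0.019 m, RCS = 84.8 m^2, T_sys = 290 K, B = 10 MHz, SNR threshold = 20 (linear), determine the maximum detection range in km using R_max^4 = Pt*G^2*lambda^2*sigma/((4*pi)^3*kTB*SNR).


G_lin = 10^(42/10) = 15848.931925
R^4 = 100000 * 15848.931925^2 * 0.019^2 * 84.8 / ((4*pi)^3 * 1.38e-23 * 290 * 10000000.0 * 20)
R^4 = 4.84135e20 m^4
R_max = (4.84135e20)^(1/4) = 148334.3 m = 148.3 km

148.3 km


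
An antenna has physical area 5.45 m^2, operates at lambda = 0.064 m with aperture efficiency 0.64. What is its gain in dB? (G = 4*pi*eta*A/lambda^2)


G_linear = 4*pi*0.64*5.45/0.064^2 = 10701.05
G_dB = 10*log10(10701.05) = 40.3 dB

40.3 dB


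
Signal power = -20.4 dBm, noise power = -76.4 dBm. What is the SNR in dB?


SNR = -20.4 - (-76.4) = 56.0 dB

56.0 dB


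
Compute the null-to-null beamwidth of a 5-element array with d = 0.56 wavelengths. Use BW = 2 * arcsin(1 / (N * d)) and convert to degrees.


1/(N*d) = 1/(5*0.56) = 0.357143
BW = 2*arcsin(0.357143) = 41.8 degrees

41.8 degrees


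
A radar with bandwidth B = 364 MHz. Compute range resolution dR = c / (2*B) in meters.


dR = 3e8 / (2 * 364000000.0) = 0.41 m

0.41 m


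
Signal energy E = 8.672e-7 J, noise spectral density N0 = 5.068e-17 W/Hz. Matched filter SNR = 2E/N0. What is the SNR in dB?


SNR_lin = 2 * 8.672e-7 / 5.068e-17 = 3.422e10
SNR_dB = 10*log10(3.422e10) = 105.3 dB

105.3 dB


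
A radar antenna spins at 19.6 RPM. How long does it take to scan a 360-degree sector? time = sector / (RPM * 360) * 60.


t = 360 / (19.6 * 360) * 60 = 3.06 s

3.06 s


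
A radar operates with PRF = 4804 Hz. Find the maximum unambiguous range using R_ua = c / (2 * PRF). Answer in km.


R_ua = 3e8 / (2 * 4804) = 31224.0 m = 31.2 km

31.2 km


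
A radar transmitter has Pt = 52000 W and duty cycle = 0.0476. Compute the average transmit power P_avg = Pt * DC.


P_avg = 52000 * 0.0476 = 2475.2 W

2475.2 W


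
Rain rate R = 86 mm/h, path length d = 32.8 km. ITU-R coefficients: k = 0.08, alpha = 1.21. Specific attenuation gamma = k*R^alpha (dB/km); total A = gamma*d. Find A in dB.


gamma = 0.08 * 86^1.21 = 17.532067 dB/km
A = 17.532067 * 32.8 = 575.05 dB

575.05 dB


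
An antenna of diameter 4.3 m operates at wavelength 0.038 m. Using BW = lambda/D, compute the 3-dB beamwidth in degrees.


BW_rad = 0.038 / 4.3 = 0.008837
BW_deg = 0.51 degrees

0.51 degrees


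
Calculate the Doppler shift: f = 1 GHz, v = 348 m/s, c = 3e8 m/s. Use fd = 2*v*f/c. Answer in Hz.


fd = 2 * 348 * 1000000000.0 / 3e8 = 2320.0 Hz

2320.0 Hz


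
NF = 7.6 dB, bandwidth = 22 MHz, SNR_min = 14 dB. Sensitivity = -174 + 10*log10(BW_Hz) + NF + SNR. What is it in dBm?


10*log10(22000000.0) = 73.42
S = -174 + 73.42 + 7.6 + 14 = -79.0 dBm

-79.0 dBm


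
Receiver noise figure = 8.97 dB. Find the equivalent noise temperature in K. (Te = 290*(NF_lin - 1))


NF_lin = 10^(8.97/10) = 7.888601
Te = 290 * (7.888601 - 1) = 1997.7 K

1997.7 K


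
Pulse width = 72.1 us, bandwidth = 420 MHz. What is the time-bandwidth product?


TBP = 72.1 * 420 = 30282.0

30282.0


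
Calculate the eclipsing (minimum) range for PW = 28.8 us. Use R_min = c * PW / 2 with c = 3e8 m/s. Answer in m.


R_min = 3e8 * 28.8e-6 / 2 = 4320.0 m

4320.0 m


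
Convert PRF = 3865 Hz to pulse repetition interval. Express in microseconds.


PRI = 1/3865 = 0.0002587322 s = 258.7 us

258.7 us


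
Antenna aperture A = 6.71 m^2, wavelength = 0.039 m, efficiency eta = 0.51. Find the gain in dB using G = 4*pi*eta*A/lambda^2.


G_linear = 4*pi*0.51*6.71/0.039^2 = 28273.09
G_dB = 10*log10(28273.09) = 44.5 dB

44.5 dB


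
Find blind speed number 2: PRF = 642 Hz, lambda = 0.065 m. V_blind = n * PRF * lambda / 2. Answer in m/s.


V_blind = 2 * 642 * 0.065 / 2 = 41.7 m/s

41.7 m/s


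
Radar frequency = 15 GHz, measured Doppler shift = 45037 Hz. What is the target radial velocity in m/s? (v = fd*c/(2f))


v = 45037 * 3e8 / (2 * 15000000000.0) = 450.4 m/s

450.4 m/s


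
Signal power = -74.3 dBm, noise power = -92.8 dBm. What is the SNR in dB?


SNR = -74.3 - (-92.8) = 18.5 dB

18.5 dB


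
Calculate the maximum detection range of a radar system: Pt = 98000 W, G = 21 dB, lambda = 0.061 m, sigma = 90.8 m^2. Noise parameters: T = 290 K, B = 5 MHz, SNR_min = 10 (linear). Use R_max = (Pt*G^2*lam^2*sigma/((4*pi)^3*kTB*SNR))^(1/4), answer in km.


G_lin = 10^(21/10) = 125.892541
R^4 = 98000 * 125.892541^2 * 0.061^2 * 90.8 / ((4*pi)^3 * 1.38e-23 * 290 * 5000000.0 * 10)
R^4 = 1.32158e18 m^4
R_max = (1.32158e18)^(1/4) = 33905.8 m = 33.9 km

33.9 km


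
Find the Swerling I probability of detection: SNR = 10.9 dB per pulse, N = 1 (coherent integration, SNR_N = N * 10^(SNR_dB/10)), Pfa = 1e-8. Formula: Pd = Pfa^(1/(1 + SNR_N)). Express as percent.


SNR_lin = 10^(10.9/10) = 12.30269
SNR_N = 1 * 12.30269 = 12.30269
1/(1 + SNR_N) = 1/13.30269 = 0.0751728
Pd = (1e-8)^0.0751728 = 0.25039
Pd = 25.0%

25.0%


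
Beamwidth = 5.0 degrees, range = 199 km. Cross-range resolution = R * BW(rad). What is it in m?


BW_rad = 0.087266463
CR = 199000 * 0.087266463 = 17366.0 m

17366.0 m


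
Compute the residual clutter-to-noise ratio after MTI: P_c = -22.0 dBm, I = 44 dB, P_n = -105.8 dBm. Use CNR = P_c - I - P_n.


CNR = -22.0 - 44 - (-105.8) = 39.8 dB

39.8 dB


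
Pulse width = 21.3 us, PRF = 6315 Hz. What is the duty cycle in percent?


DC = 21.3e-6 * 6315 * 100 = 13.45%

13.45%


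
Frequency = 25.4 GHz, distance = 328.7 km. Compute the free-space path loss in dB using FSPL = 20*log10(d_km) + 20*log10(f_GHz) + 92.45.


20*log10(328.7) = 50.34
20*log10(25.4) = 28.1
FSPL = 170.9 dB

170.9 dB


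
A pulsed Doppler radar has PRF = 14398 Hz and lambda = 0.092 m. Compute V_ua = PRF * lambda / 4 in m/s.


V_ua = 14398 * 0.092 / 4 = 331.2 m/s

331.2 m/s


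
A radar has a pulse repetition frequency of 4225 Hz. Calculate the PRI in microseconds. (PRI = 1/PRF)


PRI = 1/4225 = 0.0002366864 s = 236.7 us

236.7 us


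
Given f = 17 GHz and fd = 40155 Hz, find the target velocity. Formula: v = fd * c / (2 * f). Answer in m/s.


v = 40155 * 3e8 / (2 * 17000000000.0) = 354.3 m/s

354.3 m/s


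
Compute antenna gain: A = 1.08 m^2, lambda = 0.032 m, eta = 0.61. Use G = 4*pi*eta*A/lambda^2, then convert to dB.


G_linear = 4*pi*0.61*1.08/0.032^2 = 8084.69
G_dB = 10*log10(8084.69) = 39.1 dB

39.1 dB


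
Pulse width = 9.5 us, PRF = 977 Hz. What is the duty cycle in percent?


DC = 9.5e-6 * 977 * 100 = 0.93%

0.93%


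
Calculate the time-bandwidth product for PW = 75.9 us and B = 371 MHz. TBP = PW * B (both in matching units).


TBP = 75.9 * 371 = 28158.9

28158.9


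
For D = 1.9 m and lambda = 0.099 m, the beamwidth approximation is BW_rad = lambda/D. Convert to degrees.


BW_rad = 0.099 / 1.9 = 0.052105
BW_deg = 2.99 degrees

2.99 degrees


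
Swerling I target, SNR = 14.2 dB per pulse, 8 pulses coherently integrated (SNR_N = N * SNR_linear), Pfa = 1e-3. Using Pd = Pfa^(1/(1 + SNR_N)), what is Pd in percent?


SNR_lin = 10^(14.2/10) = 26.30268
SNR_N = 8 * 26.30268 = 210.42144
1/(1 + SNR_N) = 1/211.42144 = 0.0047299
Pd = (1e-3)^0.0047299 = 0.96786
Pd = 96.8%

96.8%


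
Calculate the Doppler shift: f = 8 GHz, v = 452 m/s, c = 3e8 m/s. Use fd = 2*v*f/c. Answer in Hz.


fd = 2 * 452 * 8000000000.0 / 3e8 = 24106.7 Hz

24106.7 Hz


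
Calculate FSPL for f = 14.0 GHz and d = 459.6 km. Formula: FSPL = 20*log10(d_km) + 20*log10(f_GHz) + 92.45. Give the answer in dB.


20*log10(459.6) = 53.25
20*log10(14.0) = 22.92
FSPL = 168.6 dB

168.6 dB


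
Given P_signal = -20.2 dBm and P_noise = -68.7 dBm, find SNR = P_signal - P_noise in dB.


SNR = -20.2 - (-68.7) = 48.5 dB

48.5 dB


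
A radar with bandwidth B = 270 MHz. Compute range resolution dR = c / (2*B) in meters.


dR = 3e8 / (2 * 270000000.0) = 0.56 m

0.56 m


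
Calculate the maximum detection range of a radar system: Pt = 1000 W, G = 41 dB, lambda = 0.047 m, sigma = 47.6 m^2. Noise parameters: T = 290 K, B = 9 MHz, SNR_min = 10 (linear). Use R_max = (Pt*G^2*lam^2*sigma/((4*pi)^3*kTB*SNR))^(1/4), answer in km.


G_lin = 10^(41/10) = 12589.254118
R^4 = 1000 * 12589.254118^2 * 0.047^2 * 47.6 / ((4*pi)^3 * 1.38e-23 * 290 * 9000000.0 * 10)
R^4 = 2.3316e19 m^4
R_max = (2.3316e19)^(1/4) = 69488.6 m = 69.5 km

69.5 km


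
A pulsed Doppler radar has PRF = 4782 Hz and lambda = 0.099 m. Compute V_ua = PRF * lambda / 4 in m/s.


V_ua = 4782 * 0.099 / 4 = 118.4 m/s

118.4 m/s


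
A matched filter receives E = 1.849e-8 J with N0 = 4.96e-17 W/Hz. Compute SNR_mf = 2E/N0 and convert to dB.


SNR_lin = 2 * 1.849e-8 / 4.96e-17 = 7.456e8
SNR_dB = 10*log10(7.456e8) = 88.7 dB

88.7 dB


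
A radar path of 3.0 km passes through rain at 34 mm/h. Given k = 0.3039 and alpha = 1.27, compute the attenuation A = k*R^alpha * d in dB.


gamma = 0.3039 * 34^1.27 = 26.773733 dB/km
A = 26.773733 * 3.0 = 80.32 dB

80.32 dB


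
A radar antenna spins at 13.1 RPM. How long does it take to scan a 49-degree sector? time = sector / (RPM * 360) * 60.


t = 49 / (13.1 * 360) * 60 = 0.62 s

0.62 s


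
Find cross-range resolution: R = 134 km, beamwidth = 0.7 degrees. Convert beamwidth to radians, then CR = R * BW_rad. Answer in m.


BW_rad = 0.012217305
CR = 134000 * 0.012217305 = 1637.1 m

1637.1 m


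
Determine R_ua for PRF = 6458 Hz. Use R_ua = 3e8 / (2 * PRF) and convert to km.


R_ua = 3e8 / (2 * 6458) = 23227.0 m = 23.2 km

23.2 km


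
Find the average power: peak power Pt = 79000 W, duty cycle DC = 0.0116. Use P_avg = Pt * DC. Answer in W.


P_avg = 79000 * 0.0116 = 916.4 W

916.4 W


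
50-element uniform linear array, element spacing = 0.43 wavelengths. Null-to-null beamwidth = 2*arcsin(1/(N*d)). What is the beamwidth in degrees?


1/(N*d) = 1/(50*0.43) = 0.046512
BW = 2*arcsin(0.046512) = 5.3 degrees

5.3 degrees


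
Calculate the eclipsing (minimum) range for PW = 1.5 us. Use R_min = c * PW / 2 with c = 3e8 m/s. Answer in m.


R_min = 3e8 * 1.5e-6 / 2 = 225.0 m

225.0 m


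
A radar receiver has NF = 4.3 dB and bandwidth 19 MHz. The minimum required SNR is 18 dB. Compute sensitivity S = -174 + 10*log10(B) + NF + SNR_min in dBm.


10*log10(19000000.0) = 72.79
S = -174 + 72.79 + 4.3 + 18 = -78.9 dBm

-78.9 dBm


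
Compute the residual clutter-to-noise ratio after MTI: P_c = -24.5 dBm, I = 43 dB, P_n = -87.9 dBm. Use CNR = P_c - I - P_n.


CNR = -24.5 - 43 - (-87.9) = 20.4 dB

20.4 dB


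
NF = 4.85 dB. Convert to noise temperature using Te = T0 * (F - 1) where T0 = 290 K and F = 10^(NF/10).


NF_lin = 10^(4.85/10) = 3.054921
Te = 290 * (3.054921 - 1) = 595.9 K

595.9 K


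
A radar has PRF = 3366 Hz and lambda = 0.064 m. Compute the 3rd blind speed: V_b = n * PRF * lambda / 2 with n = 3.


V_blind = 3 * 3366 * 0.064 / 2 = 323.1 m/s

323.1 m/s


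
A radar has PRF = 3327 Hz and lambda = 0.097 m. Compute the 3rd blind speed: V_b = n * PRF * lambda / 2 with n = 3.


V_blind = 3 * 3327 * 0.097 / 2 = 484.1 m/s

484.1 m/s


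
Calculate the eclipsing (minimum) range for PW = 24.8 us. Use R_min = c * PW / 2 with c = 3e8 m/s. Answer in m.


R_min = 3e8 * 24.8e-6 / 2 = 3720.0 m

3720.0 m


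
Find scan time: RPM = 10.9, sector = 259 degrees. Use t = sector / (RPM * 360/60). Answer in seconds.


t = 259 / (10.9 * 360) * 60 = 3.96 s

3.96 s


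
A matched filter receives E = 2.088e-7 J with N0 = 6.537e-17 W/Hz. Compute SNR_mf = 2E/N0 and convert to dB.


SNR_lin = 2 * 2.088e-7 / 6.537e-17 = 6.388e9
SNR_dB = 10*log10(6.388e9) = 98.1 dB

98.1 dB


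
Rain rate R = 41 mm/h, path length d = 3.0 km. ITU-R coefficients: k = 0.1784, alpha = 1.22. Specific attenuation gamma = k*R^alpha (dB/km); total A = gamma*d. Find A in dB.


gamma = 0.1784 * 41^1.22 = 16.557362 dB/km
A = 16.557362 * 3.0 = 49.67 dB

49.67 dB


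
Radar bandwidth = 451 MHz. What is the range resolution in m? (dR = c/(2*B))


dR = 3e8 / (2 * 451000000.0) = 0.33 m

0.33 m


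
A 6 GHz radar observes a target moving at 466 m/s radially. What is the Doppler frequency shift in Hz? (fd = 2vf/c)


fd = 2 * 466 * 6000000000.0 / 3e8 = 18640.0 Hz

18640.0 Hz


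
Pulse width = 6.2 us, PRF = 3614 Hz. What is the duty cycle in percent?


DC = 6.2e-6 * 3614 * 100 = 2.24%

2.24%


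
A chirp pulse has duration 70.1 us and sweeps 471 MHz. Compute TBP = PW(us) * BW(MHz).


TBP = 70.1 * 471 = 33017.1

33017.1


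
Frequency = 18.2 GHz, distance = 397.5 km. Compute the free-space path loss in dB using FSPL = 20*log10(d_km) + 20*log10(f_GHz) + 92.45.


20*log10(397.5) = 51.99
20*log10(18.2) = 25.2
FSPL = 169.6 dB

169.6 dB


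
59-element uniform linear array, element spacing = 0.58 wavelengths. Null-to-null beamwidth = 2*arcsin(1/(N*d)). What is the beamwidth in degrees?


1/(N*d) = 1/(59*0.58) = 0.029223
BW = 2*arcsin(0.029223) = 3.3 degrees

3.3 degrees


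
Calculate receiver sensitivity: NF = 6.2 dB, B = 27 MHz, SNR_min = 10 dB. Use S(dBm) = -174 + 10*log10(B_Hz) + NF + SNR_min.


10*log10(27000000.0) = 74.31
S = -174 + 74.31 + 6.2 + 10 = -83.5 dBm

-83.5 dBm


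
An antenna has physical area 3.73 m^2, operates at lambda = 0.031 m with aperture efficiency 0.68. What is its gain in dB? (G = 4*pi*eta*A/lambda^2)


G_linear = 4*pi*0.68*3.73/0.031^2 = 33166.85
G_dB = 10*log10(33166.85) = 45.2 dB

45.2 dB
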